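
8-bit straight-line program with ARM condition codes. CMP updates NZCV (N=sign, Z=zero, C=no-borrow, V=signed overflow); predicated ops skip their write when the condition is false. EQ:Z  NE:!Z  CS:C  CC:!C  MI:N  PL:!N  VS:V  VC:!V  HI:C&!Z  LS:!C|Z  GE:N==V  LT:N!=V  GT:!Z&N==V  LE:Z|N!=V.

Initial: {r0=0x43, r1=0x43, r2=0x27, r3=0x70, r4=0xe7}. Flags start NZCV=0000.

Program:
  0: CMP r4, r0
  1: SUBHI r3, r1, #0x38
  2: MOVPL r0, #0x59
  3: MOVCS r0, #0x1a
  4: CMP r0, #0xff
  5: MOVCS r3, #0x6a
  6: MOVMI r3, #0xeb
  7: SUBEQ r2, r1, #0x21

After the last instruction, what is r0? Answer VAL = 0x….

VAL = 0x1a

0: ✓ CMP  NZCV=1010
1: ✓ SUBHI  r3←0x0b
2: · MOVPL
3: ✓ MOVCS  r0←0x1a
4: ✓ CMP  NZCV=0000
5: · MOVCS
6: · MOVMI
7: · SUBEQ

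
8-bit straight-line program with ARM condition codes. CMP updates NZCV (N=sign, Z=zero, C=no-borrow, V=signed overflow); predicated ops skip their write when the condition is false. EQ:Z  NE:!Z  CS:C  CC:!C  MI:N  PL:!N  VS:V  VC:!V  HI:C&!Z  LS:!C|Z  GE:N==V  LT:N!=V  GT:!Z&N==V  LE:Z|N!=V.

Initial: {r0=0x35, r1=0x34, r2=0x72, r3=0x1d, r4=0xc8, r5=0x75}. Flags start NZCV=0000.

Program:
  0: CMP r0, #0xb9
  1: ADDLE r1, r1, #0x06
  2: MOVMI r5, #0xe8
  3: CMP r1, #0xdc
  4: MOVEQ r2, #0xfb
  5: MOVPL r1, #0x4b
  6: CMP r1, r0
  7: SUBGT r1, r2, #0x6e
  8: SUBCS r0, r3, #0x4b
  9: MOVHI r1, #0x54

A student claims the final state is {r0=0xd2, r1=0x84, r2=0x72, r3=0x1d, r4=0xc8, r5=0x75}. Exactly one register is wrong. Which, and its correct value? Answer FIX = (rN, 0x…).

FIX = (r1, 0x54)

0: ✓ CMP  NZCV=0000
1: · ADDLE
2: · MOVMI
3: ✓ CMP  NZCV=0000
4: · MOVEQ
5: ✓ MOVPL  r1←0x4b
6: ✓ CMP  NZCV=0010
7: ✓ SUBGT  r1←0x04
8: ✓ SUBCS  r0←0xd2
9: ✓ MOVHI  r1←0x54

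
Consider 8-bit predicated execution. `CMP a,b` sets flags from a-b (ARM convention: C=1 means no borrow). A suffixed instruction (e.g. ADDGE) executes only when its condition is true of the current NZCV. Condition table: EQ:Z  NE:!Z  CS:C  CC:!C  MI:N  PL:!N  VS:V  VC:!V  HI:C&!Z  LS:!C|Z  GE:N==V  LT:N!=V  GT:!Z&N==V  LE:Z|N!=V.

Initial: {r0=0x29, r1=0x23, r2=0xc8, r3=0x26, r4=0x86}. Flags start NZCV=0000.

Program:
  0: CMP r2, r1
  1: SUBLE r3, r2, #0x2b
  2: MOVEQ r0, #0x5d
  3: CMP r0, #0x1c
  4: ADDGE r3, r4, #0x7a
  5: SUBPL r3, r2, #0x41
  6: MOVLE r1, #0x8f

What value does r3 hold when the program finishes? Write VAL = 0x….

[0] flags=1010 → (cmp)
[1] flags=1010 LE?T → r3=0x9d
[2] flags=1010 EQ?F → skip
[3] flags=0010 → (cmp)
[4] flags=0010 GE?T → r3=0x00
[5] flags=0010 PL?T → r3=0x87
[6] flags=0010 LE?F → skip

VAL = 0x87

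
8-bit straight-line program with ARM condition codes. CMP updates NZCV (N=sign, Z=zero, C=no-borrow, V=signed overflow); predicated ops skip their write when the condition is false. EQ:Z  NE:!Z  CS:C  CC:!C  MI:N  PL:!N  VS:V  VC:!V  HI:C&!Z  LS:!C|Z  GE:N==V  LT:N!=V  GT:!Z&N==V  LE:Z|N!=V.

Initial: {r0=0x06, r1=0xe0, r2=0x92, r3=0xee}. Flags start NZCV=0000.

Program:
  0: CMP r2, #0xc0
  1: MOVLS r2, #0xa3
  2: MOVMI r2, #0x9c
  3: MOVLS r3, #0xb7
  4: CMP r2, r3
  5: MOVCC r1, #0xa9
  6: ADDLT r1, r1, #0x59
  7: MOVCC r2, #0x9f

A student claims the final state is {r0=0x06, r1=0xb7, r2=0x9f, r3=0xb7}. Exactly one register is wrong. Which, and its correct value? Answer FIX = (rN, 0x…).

FIX = (r1, 0x02)

0: ✓ CMP  NZCV=1000
1: ✓ MOVLS  r2←0xa3
2: ✓ MOVMI  r2←0x9c
3: ✓ MOVLS  r3←0xb7
4: ✓ CMP  NZCV=1000
5: ✓ MOVCC  r1←0xa9
6: ✓ ADDLT  r1←0x02
7: ✓ MOVCC  r2←0x9f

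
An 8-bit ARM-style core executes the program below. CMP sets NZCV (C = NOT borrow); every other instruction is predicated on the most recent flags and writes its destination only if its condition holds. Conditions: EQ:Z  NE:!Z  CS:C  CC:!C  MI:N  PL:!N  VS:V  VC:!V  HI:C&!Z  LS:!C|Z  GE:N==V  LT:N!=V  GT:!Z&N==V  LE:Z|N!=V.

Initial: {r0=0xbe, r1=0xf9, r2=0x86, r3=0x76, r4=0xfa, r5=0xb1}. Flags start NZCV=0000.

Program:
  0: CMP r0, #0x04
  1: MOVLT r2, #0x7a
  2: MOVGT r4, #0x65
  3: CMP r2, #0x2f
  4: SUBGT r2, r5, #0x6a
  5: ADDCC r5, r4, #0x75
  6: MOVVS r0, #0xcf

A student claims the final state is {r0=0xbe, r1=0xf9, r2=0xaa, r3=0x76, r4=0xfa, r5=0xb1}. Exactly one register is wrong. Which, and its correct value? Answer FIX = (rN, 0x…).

FIX = (r2, 0x47)

0: ✓ CMP  NZCV=1010
1: ✓ MOVLT  r2←0x7a
2: · MOVGT
3: ✓ CMP  NZCV=0010
4: ✓ SUBGT  r2←0x47
5: · ADDCC
6: · MOVVS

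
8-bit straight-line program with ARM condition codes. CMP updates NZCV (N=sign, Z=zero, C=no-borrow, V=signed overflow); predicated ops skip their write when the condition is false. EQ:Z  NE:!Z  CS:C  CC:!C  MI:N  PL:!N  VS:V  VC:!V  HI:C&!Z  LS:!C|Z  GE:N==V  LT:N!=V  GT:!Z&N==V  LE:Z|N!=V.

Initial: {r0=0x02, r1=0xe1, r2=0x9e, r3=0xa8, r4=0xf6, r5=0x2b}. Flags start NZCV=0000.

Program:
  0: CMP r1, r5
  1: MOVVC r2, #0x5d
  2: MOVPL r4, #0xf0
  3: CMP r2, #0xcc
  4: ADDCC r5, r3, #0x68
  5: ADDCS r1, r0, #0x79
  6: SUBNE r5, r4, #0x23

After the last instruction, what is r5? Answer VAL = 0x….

[0] flags=1010 → (cmp)
[1] flags=1010 VC?T → r2=0x5d
[2] flags=1010 PL?F → skip
[3] flags=1001 → (cmp)
[4] flags=1001 CC?T → r5=0x10
[5] flags=1001 CS?F → skip
[6] flags=1001 NE?T → r5=0xd3

VAL = 0xd3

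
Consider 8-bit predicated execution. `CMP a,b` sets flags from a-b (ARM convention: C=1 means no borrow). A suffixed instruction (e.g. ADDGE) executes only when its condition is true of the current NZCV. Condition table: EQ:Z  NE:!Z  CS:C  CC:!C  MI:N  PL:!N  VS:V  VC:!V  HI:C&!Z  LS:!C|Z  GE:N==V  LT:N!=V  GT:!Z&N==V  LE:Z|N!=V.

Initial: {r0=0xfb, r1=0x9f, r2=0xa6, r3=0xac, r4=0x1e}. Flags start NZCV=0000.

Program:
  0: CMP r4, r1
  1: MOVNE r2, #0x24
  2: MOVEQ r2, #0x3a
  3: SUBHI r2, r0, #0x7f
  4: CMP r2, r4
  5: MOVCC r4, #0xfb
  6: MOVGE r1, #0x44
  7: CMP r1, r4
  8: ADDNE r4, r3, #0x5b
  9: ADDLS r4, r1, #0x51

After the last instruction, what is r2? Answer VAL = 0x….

[0] flags=0000 → (cmp)
[1] flags=0000 NE?T → r2=0x24
[2] flags=0000 EQ?F → skip
[3] flags=0000 HI?F → skip
[4] flags=0010 → (cmp)
[5] flags=0010 CC?F → skip
[6] flags=0010 GE?T → r1=0x44
[7] flags=0010 → (cmp)
[8] flags=0010 NE?T → r4=0x07
[9] flags=0010 LS?F → skip

VAL = 0x24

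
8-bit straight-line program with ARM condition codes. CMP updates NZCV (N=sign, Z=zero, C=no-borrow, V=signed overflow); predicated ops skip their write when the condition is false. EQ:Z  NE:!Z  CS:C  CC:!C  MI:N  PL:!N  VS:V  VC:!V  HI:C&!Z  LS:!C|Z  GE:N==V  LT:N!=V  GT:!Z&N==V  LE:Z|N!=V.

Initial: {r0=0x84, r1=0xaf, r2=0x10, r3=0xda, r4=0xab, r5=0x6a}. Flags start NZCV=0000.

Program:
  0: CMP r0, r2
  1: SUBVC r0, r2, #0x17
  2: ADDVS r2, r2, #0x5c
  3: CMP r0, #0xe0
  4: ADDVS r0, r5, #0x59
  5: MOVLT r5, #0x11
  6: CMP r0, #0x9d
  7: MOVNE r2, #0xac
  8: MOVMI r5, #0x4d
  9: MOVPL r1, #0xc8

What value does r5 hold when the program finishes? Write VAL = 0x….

0: ✓ CMP  NZCV=0011
1: · SUBVC
2: ✓ ADDVS  r2←0x6c
3: ✓ CMP  NZCV=1000
4: · ADDVS
5: ✓ MOVLT  r5←0x11
6: ✓ CMP  NZCV=1000
7: ✓ MOVNE  r2←0xac
8: ✓ MOVMI  r5←0x4d
9: · MOVPL

VAL = 0x4d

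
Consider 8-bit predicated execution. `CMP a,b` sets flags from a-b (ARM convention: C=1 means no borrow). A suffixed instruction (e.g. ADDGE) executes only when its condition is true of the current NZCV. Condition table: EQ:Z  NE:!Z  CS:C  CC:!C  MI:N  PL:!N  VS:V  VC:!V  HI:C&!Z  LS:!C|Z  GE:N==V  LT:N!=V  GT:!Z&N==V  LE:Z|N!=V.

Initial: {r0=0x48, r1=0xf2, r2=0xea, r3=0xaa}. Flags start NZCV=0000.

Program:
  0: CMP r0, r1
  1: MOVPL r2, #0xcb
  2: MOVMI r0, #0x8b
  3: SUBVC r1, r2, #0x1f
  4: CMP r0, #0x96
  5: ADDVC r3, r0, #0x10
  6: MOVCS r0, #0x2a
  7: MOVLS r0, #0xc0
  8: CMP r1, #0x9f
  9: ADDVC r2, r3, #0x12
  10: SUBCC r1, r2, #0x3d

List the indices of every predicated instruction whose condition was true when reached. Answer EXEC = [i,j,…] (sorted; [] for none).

0: ✓ CMP  NZCV=0000
1: ✓ MOVPL  r2←0xcb
2: · MOVMI
3: ✓ SUBVC  r1←0xac
4: ✓ CMP  NZCV=1001
5: · ADDVC
6: · MOVCS
7: ✓ MOVLS  r0←0xc0
8: ✓ CMP  NZCV=0010
9: ✓ ADDVC  r2←0xbc
10: · SUBCC

EXEC = [1,3,7,9]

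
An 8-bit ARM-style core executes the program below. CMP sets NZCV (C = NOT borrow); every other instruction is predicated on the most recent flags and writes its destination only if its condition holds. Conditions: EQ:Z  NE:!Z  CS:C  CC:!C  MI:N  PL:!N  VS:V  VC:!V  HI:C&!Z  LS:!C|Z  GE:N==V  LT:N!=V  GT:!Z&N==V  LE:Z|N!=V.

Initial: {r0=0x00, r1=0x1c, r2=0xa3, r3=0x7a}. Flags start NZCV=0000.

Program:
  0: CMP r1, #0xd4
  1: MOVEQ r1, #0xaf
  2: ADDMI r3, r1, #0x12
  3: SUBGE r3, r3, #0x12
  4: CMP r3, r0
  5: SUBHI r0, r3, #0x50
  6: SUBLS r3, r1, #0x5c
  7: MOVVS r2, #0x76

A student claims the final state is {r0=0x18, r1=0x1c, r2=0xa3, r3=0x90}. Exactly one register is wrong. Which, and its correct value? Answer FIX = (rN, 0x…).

FIX = (r3, 0x68)

0: ✓ CMP  NZCV=0000
1: · MOVEQ
2: · ADDMI
3: ✓ SUBGE  r3←0x68
4: ✓ CMP  NZCV=0010
5: ✓ SUBHI  r0←0x18
6: · SUBLS
7: · MOVVS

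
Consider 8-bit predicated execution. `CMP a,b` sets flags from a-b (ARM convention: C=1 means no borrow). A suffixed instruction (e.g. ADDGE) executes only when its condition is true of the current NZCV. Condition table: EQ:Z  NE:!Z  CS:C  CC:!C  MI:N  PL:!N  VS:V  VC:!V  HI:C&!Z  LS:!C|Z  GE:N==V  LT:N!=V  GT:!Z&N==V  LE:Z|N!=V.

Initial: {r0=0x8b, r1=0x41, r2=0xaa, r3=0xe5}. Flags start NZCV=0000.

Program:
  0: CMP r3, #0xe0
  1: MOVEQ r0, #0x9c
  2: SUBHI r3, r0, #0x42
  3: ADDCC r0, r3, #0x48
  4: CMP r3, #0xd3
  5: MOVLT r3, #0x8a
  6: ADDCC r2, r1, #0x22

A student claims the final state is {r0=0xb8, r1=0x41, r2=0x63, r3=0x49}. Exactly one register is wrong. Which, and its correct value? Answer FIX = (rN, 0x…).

[0] flags=0010 → (cmp)
[1] flags=0010 EQ?F → skip
[2] flags=0010 HI?T → r3=0x49
[3] flags=0010 CC?F → skip
[4] flags=0000 → (cmp)
[5] flags=0000 LT?F → skip
[6] flags=0000 CC?T → r2=0x63

FIX = (r0, 0x8b)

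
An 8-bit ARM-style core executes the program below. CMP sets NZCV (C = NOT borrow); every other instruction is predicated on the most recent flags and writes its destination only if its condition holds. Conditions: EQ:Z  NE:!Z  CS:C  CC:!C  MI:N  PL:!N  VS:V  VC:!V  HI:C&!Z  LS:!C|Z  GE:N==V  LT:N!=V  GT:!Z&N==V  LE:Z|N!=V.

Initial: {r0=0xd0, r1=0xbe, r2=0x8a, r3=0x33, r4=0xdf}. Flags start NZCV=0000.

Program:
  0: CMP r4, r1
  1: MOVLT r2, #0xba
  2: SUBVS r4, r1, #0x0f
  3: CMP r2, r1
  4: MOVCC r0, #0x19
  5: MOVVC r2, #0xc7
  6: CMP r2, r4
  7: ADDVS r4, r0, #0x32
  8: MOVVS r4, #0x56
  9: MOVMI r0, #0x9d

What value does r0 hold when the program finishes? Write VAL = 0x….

VAL = 0x9d

0: ✓ CMP  NZCV=0010
1: · MOVLT
2: · SUBVS
3: ✓ CMP  NZCV=1000
4: ✓ MOVCC  r0←0x19
5: ✓ MOVVC  r2←0xc7
6: ✓ CMP  NZCV=1000
7: · ADDVS
8: · MOVVS
9: ✓ MOVMI  r0←0x9d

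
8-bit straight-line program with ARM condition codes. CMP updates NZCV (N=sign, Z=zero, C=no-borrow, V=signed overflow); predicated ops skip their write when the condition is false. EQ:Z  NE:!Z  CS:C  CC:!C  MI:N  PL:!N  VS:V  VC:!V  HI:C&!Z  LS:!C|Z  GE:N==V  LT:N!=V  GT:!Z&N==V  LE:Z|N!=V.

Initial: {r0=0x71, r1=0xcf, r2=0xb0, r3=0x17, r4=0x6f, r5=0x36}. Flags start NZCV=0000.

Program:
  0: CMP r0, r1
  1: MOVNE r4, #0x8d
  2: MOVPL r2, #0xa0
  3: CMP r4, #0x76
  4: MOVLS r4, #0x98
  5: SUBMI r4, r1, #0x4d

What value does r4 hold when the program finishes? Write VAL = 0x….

VAL = 0x8d

[0] flags=1001 → (cmp)
[1] flags=1001 NE?T → r4=0x8d
[2] flags=1001 PL?F → skip
[3] flags=0011 → (cmp)
[4] flags=0011 LS?F → skip
[5] flags=0011 MI?F → skip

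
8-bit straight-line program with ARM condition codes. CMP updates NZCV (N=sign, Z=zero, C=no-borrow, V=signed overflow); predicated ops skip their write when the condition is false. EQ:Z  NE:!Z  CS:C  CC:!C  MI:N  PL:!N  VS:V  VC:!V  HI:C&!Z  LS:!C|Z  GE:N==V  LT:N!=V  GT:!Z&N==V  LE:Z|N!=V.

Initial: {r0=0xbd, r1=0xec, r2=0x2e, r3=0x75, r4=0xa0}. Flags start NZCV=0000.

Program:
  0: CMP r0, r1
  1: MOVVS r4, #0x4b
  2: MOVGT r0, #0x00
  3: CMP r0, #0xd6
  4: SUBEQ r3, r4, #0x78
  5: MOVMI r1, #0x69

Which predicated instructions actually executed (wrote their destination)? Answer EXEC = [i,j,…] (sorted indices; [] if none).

0: ✓ CMP  NZCV=1000
1: · MOVVS
2: · MOVGT
3: ✓ CMP  NZCV=1000
4: · SUBEQ
5: ✓ MOVMI  r1←0x69

EXEC = [5]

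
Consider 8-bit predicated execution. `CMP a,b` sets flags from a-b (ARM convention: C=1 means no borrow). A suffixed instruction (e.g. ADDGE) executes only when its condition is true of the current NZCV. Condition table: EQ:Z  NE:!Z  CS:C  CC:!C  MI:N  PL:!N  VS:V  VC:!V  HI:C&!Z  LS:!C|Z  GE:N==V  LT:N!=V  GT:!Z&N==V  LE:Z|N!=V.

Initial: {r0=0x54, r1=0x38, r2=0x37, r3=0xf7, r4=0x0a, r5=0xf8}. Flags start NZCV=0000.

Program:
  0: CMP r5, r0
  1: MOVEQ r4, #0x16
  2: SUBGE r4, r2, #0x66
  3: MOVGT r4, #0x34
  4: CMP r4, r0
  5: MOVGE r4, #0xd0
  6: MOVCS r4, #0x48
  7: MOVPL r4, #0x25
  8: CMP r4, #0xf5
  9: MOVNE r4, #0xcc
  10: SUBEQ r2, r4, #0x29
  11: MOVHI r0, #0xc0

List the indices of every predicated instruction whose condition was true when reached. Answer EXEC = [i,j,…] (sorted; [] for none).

EXEC = [9]

0: ✓ CMP  NZCV=1010
1: · MOVEQ
2: · SUBGE
3: · MOVGT
4: ✓ CMP  NZCV=1000
5: · MOVGE
6: · MOVCS
7: · MOVPL
8: ✓ CMP  NZCV=0000
9: ✓ MOVNE  r4←0xcc
10: · SUBEQ
11: · MOVHI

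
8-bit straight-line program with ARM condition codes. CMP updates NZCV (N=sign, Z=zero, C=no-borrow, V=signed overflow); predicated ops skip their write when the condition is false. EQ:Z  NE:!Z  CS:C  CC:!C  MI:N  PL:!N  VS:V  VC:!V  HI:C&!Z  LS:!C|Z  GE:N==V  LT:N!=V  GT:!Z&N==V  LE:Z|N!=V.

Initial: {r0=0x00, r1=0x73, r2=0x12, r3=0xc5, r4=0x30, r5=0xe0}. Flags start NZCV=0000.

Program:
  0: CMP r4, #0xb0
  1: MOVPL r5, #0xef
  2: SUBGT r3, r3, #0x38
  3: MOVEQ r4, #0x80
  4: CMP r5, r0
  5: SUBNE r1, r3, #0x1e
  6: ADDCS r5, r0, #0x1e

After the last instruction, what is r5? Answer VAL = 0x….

VAL = 0x1e

0: ✓ CMP  NZCV=1001
1: · MOVPL
2: ✓ SUBGT  r3←0x8d
3: · MOVEQ
4: ✓ CMP  NZCV=1010
5: ✓ SUBNE  r1←0x6f
6: ✓ ADDCS  r5←0x1e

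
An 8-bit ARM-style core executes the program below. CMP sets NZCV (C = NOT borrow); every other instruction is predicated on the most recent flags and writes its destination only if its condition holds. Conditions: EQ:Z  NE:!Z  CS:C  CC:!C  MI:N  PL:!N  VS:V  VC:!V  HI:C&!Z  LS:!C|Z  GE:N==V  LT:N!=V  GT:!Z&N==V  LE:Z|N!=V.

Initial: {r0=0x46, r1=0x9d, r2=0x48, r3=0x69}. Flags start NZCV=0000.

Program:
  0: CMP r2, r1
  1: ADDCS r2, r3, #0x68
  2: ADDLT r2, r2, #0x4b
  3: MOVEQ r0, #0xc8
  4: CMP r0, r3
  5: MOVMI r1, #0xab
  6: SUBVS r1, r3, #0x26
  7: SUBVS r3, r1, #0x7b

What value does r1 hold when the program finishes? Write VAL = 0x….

0: ✓ CMP  NZCV=1001
1: · ADDCS
2: · ADDLT
3: · MOVEQ
4: ✓ CMP  NZCV=1000
5: ✓ MOVMI  r1←0xab
6: · SUBVS
7: · SUBVS

VAL = 0xab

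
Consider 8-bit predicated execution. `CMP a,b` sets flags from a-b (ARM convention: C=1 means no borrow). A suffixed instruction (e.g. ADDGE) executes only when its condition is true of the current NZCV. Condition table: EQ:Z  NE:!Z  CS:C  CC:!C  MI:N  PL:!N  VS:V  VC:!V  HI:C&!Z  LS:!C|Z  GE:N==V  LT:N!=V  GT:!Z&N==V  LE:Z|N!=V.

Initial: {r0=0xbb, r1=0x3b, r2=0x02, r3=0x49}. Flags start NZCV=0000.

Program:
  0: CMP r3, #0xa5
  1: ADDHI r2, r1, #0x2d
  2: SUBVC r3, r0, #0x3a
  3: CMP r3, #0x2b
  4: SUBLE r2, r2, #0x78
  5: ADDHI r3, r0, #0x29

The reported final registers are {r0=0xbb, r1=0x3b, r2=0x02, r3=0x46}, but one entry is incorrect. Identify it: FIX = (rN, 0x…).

FIX = (r3, 0xe4)

0: ✓ CMP  NZCV=1001
1: · ADDHI
2: · SUBVC
3: ✓ CMP  NZCV=0010
4: · SUBLE
5: ✓ ADDHI  r3←0xe4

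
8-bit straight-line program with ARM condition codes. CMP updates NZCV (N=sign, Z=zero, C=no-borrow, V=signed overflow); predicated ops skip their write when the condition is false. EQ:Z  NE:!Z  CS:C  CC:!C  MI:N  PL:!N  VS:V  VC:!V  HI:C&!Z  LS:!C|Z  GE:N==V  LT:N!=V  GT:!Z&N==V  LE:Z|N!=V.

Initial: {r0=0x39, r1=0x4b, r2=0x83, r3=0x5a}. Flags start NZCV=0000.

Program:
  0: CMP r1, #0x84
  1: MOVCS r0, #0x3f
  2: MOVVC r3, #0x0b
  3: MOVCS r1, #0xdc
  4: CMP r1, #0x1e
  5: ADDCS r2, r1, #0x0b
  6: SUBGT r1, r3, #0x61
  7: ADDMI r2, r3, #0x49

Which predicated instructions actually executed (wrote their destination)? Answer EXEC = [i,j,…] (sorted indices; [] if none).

EXEC = [5,6]

[0] flags=1001 → (cmp)
[1] flags=1001 CS?F → skip
[2] flags=1001 VC?F → skip
[3] flags=1001 CS?F → skip
[4] flags=0010 → (cmp)
[5] flags=0010 CS?T → r2=0x56
[6] flags=0010 GT?T → r1=0xf9
[7] flags=0010 MI?F → skip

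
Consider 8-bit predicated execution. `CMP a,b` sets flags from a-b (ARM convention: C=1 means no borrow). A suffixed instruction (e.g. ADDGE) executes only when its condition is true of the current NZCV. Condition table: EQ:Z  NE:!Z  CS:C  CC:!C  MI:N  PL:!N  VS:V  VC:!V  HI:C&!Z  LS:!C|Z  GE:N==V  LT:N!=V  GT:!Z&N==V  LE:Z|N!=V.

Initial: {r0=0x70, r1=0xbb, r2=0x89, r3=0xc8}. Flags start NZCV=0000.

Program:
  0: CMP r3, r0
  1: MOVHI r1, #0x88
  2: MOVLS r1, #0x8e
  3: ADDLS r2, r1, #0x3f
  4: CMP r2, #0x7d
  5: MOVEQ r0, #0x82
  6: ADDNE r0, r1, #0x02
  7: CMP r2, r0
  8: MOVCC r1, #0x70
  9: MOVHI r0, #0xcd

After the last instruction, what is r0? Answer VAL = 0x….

0: ✓ CMP  NZCV=0011
1: ✓ MOVHI  r1←0x88
2: · MOVLS
3: · ADDLS
4: ✓ CMP  NZCV=0011
5: · MOVEQ
6: ✓ ADDNE  r0←0x8a
7: ✓ CMP  NZCV=1000
8: ✓ MOVCC  r1←0x70
9: · MOVHI

VAL = 0x8a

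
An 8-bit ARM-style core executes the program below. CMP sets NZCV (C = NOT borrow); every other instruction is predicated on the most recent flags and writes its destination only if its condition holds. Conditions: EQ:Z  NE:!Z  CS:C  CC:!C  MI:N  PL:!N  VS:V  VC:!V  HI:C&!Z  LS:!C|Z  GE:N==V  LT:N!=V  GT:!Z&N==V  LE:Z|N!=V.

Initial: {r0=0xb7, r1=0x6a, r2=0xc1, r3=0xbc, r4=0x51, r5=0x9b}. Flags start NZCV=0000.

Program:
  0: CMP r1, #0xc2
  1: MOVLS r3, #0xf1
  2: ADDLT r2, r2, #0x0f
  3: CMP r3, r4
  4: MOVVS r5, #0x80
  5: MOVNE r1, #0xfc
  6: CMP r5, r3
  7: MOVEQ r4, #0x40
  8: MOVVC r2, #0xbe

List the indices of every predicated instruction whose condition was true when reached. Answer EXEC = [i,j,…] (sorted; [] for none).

EXEC = [1,5,8]

0: ✓ CMP  NZCV=1001
1: ✓ MOVLS  r3←0xf1
2: · ADDLT
3: ✓ CMP  NZCV=1010
4: · MOVVS
5: ✓ MOVNE  r1←0xfc
6: ✓ CMP  NZCV=1000
7: · MOVEQ
8: ✓ MOVVC  r2←0xbe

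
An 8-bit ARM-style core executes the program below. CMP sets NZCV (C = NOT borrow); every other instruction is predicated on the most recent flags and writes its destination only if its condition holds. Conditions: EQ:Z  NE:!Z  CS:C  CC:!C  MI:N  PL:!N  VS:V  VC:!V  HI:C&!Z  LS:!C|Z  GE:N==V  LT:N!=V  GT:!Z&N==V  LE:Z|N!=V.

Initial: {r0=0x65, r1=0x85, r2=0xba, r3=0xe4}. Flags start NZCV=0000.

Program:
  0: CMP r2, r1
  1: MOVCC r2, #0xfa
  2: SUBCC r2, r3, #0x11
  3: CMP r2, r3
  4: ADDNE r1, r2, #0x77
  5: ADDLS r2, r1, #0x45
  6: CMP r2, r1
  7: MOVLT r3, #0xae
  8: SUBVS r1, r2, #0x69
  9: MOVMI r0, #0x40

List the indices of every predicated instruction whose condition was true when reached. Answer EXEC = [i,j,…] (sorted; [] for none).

0: ✓ CMP  NZCV=0010
1: · MOVCC
2: · SUBCC
3: ✓ CMP  NZCV=1000
4: ✓ ADDNE  r1←0x31
5: ✓ ADDLS  r2←0x76
6: ✓ CMP  NZCV=0010
7: · MOVLT
8: · SUBVS
9: · MOVMI

EXEC = [4,5]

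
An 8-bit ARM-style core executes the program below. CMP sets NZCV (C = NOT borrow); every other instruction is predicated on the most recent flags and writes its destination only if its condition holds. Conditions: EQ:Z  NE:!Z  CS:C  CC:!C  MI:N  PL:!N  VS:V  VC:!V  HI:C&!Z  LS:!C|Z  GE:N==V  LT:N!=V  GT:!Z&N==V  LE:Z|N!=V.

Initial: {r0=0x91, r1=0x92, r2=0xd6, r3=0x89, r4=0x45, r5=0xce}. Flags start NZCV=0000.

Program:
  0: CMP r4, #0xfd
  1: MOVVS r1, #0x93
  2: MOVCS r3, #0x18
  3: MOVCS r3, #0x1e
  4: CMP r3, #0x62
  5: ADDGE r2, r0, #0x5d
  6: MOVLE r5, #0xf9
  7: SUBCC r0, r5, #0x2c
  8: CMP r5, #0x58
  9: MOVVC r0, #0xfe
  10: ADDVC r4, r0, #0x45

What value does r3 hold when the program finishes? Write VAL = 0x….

VAL = 0x89

0: ✓ CMP  NZCV=0000
1: · MOVVS
2: · MOVCS
3: · MOVCS
4: ✓ CMP  NZCV=0011
5: · ADDGE
6: ✓ MOVLE  r5←0xf9
7: · SUBCC
8: ✓ CMP  NZCV=1010
9: ✓ MOVVC  r0←0xfe
10: ✓ ADDVC  r4←0x43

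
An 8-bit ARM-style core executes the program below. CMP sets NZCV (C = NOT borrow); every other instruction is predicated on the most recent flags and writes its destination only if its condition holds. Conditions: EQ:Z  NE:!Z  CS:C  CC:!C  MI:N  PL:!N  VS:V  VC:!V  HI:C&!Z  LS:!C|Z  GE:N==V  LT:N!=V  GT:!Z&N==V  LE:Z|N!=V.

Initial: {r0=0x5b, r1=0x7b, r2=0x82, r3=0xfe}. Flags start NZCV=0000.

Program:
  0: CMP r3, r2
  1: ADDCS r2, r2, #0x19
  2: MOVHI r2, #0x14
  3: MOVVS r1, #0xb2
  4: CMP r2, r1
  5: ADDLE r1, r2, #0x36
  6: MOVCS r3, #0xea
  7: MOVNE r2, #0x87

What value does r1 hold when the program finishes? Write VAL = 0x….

VAL = 0x4a

0: ✓ CMP  NZCV=0010
1: ✓ ADDCS  r2←0x9b
2: ✓ MOVHI  r2←0x14
3: · MOVVS
4: ✓ CMP  NZCV=1000
5: ✓ ADDLE  r1←0x4a
6: · MOVCS
7: ✓ MOVNE  r2←0x87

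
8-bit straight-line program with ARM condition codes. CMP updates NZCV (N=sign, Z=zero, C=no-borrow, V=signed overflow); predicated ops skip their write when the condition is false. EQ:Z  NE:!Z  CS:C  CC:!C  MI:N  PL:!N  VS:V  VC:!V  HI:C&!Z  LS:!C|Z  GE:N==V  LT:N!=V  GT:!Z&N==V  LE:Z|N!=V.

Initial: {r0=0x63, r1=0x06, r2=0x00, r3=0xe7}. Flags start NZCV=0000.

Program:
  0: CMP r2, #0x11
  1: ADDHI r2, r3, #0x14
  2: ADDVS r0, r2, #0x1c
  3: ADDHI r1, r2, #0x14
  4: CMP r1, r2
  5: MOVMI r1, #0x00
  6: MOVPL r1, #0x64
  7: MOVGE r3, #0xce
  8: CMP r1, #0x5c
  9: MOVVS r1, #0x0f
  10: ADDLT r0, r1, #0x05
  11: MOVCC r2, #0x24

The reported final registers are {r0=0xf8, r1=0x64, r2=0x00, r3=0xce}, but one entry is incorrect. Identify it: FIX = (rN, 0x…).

0: ✓ CMP  NZCV=1000
1: · ADDHI
2: · ADDVS
3: · ADDHI
4: ✓ CMP  NZCV=0010
5: · MOVMI
6: ✓ MOVPL  r1←0x64
7: ✓ MOVGE  r3←0xce
8: ✓ CMP  NZCV=0010
9: · MOVVS
10: · ADDLT
11: · MOVCC

FIX = (r0, 0x63)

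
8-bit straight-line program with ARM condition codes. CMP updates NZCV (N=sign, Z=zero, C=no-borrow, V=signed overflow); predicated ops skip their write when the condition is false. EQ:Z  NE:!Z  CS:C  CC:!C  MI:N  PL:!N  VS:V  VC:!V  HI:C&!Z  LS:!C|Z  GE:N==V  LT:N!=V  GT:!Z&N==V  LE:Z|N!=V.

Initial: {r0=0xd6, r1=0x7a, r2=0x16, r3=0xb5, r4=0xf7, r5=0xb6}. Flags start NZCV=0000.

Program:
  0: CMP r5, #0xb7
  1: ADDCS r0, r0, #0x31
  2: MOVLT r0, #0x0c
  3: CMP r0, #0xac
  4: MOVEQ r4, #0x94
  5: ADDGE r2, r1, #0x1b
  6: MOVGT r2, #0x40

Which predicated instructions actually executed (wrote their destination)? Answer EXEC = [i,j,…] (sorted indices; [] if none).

EXEC = [2,5,6]

[0] flags=1000 → (cmp)
[1] flags=1000 CS?F → skip
[2] flags=1000 LT?T → r0=0x0c
[3] flags=0000 → (cmp)
[4] flags=0000 EQ?F → skip
[5] flags=0000 GE?T → r2=0x95
[6] flags=0000 GT?T → r2=0x40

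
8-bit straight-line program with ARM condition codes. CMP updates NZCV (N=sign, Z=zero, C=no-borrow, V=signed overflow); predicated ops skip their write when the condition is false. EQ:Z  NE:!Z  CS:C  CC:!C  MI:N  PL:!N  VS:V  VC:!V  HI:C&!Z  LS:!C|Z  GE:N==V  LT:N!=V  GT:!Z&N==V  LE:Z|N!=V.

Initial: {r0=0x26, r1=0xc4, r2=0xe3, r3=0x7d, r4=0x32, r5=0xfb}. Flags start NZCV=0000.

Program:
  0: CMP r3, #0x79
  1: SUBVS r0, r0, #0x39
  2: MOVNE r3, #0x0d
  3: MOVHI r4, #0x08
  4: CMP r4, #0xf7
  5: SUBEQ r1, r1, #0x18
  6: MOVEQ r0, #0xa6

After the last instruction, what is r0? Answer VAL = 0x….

VAL = 0x26

0: ✓ CMP  NZCV=0010
1: · SUBVS
2: ✓ MOVNE  r3←0x0d
3: ✓ MOVHI  r4←0x08
4: ✓ CMP  NZCV=0000
5: · SUBEQ
6: · MOVEQ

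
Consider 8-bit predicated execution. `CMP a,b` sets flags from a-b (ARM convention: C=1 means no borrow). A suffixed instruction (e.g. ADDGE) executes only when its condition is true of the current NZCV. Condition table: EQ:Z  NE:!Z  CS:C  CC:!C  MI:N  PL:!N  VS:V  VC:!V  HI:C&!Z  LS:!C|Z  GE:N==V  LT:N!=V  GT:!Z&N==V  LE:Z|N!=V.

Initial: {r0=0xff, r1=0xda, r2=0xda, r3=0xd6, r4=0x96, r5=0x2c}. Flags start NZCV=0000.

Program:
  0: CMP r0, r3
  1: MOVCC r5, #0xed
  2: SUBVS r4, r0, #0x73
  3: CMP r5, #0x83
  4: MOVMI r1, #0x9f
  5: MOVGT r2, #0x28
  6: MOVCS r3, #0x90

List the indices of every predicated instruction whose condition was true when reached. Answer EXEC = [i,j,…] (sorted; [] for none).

[0] flags=0010 → (cmp)
[1] flags=0010 CC?F → skip
[2] flags=0010 VS?F → skip
[3] flags=1001 → (cmp)
[4] flags=1001 MI?T → r1=0x9f
[5] flags=1001 GT?T → r2=0x28
[6] flags=1001 CS?F → skip

EXEC = [4,5]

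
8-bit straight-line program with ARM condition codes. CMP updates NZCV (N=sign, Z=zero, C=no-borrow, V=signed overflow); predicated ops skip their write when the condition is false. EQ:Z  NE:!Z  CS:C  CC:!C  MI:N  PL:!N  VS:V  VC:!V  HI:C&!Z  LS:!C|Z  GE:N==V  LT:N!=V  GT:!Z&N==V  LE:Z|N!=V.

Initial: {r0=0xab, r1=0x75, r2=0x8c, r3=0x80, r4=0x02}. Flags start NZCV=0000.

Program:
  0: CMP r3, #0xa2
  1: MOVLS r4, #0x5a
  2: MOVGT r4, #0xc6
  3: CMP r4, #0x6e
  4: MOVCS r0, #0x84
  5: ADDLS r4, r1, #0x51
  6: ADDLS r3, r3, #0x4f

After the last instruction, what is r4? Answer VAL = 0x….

VAL = 0xc6

0: ✓ CMP  NZCV=1000
1: ✓ MOVLS  r4←0x5a
2: · MOVGT
3: ✓ CMP  NZCV=1000
4: · MOVCS
5: ✓ ADDLS  r4←0xc6
6: ✓ ADDLS  r3←0xcf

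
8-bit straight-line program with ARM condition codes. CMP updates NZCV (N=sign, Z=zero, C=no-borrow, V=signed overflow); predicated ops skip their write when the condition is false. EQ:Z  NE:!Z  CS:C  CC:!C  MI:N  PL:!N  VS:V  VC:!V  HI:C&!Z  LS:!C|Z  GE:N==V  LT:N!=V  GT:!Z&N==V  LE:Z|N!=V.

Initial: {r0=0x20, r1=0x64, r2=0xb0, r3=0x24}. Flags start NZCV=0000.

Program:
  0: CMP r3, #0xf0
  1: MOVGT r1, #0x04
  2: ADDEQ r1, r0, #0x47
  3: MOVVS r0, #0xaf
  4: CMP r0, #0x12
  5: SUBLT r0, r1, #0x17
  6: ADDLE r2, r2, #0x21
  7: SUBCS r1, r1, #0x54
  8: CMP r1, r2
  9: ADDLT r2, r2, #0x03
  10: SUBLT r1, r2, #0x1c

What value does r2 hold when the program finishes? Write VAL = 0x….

VAL = 0xb0

0: ✓ CMP  NZCV=0000
1: ✓ MOVGT  r1←0x04
2: · ADDEQ
3: · MOVVS
4: ✓ CMP  NZCV=0010
5: · SUBLT
6: · ADDLE
7: ✓ SUBCS  r1←0xb0
8: ✓ CMP  NZCV=0110
9: · ADDLT
10: · SUBLT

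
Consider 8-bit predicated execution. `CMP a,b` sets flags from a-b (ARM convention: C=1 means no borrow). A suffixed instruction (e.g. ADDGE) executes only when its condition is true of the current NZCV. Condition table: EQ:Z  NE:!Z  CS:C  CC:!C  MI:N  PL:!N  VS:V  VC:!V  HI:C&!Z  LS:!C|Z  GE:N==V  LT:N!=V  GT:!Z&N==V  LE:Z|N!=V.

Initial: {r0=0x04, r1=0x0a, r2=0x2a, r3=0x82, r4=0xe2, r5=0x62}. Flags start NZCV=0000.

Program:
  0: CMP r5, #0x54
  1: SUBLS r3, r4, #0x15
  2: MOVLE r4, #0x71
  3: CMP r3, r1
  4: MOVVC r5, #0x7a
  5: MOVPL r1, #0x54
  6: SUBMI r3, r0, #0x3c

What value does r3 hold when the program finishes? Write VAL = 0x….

[0] flags=0010 → (cmp)
[1] flags=0010 LS?F → skip
[2] flags=0010 LE?F → skip
[3] flags=0011 → (cmp)
[4] flags=0011 VC?F → skip
[5] flags=0011 PL?T → r1=0x54
[6] flags=0011 MI?F → skip

VAL = 0x82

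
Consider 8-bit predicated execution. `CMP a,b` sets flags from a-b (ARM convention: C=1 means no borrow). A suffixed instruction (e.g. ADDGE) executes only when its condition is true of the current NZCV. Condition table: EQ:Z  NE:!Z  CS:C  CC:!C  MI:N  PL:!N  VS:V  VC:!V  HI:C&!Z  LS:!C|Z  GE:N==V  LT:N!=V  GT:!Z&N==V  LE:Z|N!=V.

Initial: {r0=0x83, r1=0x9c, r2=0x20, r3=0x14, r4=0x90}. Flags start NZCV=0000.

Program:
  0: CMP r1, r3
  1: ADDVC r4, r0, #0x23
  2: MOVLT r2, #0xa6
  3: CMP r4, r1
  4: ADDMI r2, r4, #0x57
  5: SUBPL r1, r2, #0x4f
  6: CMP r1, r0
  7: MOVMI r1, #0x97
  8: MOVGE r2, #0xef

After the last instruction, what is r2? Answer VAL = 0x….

VAL = 0xef

[0] flags=1010 → (cmp)
[1] flags=1010 VC?T → r4=0xa6
[2] flags=1010 LT?T → r2=0xa6
[3] flags=0010 → (cmp)
[4] flags=0010 MI?F → skip
[5] flags=0010 PL?T → r1=0x57
[6] flags=1001 → (cmp)
[7] flags=1001 MI?T → r1=0x97
[8] flags=1001 GE?T → r2=0xef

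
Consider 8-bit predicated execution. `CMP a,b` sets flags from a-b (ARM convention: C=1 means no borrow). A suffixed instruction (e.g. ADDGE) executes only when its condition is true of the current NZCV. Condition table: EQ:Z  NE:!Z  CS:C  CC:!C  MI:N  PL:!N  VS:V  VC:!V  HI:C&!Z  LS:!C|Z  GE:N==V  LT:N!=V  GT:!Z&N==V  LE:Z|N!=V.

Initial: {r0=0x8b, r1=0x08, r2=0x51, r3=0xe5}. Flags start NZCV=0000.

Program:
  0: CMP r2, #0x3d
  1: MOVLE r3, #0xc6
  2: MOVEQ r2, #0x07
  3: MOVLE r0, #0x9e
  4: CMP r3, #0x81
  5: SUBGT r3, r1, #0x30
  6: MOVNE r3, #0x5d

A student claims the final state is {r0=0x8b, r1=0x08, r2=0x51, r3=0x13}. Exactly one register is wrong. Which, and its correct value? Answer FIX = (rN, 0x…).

FIX = (r3, 0x5d)

0: ✓ CMP  NZCV=0010
1: · MOVLE
2: · MOVEQ
3: · MOVLE
4: ✓ CMP  NZCV=0010
5: ✓ SUBGT  r3←0xd8
6: ✓ MOVNE  r3←0x5d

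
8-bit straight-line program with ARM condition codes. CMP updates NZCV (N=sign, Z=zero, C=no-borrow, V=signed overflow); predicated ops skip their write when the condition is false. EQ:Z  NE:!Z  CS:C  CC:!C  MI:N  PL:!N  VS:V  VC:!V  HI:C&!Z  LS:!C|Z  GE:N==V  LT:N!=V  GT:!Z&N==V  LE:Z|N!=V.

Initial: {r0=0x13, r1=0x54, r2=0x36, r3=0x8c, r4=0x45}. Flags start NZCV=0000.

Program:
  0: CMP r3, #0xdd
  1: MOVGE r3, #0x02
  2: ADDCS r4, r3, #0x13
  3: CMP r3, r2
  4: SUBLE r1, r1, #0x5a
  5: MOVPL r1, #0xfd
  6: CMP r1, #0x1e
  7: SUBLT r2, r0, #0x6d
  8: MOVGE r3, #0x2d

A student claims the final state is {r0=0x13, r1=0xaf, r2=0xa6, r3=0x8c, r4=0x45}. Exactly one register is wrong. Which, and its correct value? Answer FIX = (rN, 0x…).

FIX = (r1, 0xfd)

0: ✓ CMP  NZCV=1000
1: · MOVGE
2: · ADDCS
3: ✓ CMP  NZCV=0011
4: ✓ SUBLE  r1←0xfa
5: ✓ MOVPL  r1←0xfd
6: ✓ CMP  NZCV=1010
7: ✓ SUBLT  r2←0xa6
8: · MOVGE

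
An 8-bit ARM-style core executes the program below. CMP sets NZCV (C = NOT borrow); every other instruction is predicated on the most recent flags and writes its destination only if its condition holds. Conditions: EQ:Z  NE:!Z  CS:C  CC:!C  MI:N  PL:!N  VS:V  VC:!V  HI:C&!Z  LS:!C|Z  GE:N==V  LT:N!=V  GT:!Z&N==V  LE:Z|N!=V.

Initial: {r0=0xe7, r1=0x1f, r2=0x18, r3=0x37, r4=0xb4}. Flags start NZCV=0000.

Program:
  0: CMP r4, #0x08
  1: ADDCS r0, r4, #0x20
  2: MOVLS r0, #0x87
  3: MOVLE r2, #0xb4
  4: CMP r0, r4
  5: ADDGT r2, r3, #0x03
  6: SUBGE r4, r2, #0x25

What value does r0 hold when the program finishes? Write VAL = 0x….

VAL = 0xd4

[0] flags=1010 → (cmp)
[1] flags=1010 CS?T → r0=0xd4
[2] flags=1010 LS?F → skip
[3] flags=1010 LE?T → r2=0xb4
[4] flags=0010 → (cmp)
[5] flags=0010 GT?T → r2=0x3a
[6] flags=0010 GE?T → r4=0x15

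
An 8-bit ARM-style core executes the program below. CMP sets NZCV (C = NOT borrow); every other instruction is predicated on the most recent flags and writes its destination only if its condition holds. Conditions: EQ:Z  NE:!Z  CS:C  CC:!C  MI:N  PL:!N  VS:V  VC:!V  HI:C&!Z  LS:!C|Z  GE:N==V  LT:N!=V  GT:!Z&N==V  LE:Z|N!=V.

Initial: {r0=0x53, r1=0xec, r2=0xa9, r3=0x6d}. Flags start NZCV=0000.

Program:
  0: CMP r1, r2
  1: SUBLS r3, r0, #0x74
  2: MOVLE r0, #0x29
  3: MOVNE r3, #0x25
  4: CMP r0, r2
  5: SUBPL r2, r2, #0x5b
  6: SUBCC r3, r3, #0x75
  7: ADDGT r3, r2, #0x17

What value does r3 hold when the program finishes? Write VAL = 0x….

VAL = 0xc0

0: ✓ CMP  NZCV=0010
1: · SUBLS
2: · MOVLE
3: ✓ MOVNE  r3←0x25
4: ✓ CMP  NZCV=1001
5: · SUBPL
6: ✓ SUBCC  r3←0xb0
7: ✓ ADDGT  r3←0xc0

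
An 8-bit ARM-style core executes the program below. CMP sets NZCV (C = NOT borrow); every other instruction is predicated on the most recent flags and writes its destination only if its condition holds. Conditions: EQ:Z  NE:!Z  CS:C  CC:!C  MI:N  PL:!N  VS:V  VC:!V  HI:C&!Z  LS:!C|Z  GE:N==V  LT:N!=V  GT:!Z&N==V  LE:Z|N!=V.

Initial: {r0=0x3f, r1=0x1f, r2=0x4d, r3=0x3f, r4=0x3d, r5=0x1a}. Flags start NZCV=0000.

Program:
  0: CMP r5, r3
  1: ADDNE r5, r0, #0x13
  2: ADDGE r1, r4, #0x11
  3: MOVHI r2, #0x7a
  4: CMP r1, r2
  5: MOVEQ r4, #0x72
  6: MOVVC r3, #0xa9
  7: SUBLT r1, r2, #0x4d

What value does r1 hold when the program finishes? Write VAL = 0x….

VAL = 0x00

[0] flags=1000 → (cmp)
[1] flags=1000 NE?T → r5=0x52
[2] flags=1000 GE?F → skip
[3] flags=1000 HI?F → skip
[4] flags=1000 → (cmp)
[5] flags=1000 EQ?F → skip
[6] flags=1000 VC?T → r3=0xa9
[7] flags=1000 LT?T → r1=0x00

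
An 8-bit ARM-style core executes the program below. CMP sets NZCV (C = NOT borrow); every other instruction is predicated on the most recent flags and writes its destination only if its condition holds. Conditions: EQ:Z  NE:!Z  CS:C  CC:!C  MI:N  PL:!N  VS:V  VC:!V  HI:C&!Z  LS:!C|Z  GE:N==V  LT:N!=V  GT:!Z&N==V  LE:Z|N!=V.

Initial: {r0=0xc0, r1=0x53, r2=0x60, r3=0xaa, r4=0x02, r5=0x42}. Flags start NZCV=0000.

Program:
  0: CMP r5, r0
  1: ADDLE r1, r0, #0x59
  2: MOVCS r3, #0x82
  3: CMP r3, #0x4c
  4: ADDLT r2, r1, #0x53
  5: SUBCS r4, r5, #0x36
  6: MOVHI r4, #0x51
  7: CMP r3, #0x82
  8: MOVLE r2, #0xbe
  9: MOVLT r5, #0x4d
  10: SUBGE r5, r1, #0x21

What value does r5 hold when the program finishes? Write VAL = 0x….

VAL = 0x32

[0] flags=1001 → (cmp)
[1] flags=1001 LE?F → skip
[2] flags=1001 CS?F → skip
[3] flags=0011 → (cmp)
[4] flags=0011 LT?T → r2=0xa6
[5] flags=0011 CS?T → r4=0x0c
[6] flags=0011 HI?T → r4=0x51
[7] flags=0010 → (cmp)
[8] flags=0010 LE?F → skip
[9] flags=0010 LT?F → skip
[10] flags=0010 GE?T → r5=0x32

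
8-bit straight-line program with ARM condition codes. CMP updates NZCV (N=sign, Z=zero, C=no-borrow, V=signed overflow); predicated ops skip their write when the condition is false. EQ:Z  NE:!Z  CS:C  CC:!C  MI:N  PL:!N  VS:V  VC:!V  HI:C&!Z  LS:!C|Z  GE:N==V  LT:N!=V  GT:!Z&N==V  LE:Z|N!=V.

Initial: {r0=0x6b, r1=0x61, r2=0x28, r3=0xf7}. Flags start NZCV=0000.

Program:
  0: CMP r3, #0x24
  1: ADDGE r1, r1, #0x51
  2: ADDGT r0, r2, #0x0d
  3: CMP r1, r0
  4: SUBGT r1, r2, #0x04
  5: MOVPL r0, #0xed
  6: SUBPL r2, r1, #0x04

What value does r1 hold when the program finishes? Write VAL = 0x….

VAL = 0x61

[0] flags=1010 → (cmp)
[1] flags=1010 GE?F → skip
[2] flags=1010 GT?F → skip
[3] flags=1000 → (cmp)
[4] flags=1000 GT?F → skip
[5] flags=1000 PL?F → skip
[6] flags=1000 PL?F → skip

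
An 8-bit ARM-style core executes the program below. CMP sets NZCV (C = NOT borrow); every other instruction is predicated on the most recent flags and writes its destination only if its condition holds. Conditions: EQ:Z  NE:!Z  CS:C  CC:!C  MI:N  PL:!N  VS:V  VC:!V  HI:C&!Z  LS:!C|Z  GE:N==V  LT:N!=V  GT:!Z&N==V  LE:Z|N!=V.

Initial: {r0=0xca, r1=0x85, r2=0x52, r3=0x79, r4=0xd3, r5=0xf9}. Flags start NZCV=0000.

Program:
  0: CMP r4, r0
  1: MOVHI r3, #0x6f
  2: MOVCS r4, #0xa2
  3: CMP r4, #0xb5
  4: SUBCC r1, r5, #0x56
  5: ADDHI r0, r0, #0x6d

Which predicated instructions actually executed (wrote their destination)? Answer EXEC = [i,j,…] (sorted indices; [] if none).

EXEC = [1,2,4]

0: ✓ CMP  NZCV=0010
1: ✓ MOVHI  r3←0x6f
2: ✓ MOVCS  r4←0xa2
3: ✓ CMP  NZCV=1000
4: ✓ SUBCC  r1←0xa3
5: · ADDHI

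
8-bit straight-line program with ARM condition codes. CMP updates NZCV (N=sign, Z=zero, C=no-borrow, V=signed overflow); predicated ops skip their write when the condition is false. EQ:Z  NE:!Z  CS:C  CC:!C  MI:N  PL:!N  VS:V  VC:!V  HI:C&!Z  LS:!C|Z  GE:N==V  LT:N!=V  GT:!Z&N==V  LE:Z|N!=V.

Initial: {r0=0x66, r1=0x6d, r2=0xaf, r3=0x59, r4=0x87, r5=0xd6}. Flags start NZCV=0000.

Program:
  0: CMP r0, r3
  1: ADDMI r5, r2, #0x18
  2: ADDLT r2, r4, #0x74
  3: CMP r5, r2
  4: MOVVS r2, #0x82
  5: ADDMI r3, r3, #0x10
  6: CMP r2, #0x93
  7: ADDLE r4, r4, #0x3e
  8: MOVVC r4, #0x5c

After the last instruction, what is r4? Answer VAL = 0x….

[0] flags=0010 → (cmp)
[1] flags=0010 MI?F → skip
[2] flags=0010 LT?F → skip
[3] flags=0010 → (cmp)
[4] flags=0010 VS?F → skip
[5] flags=0010 MI?F → skip
[6] flags=0010 → (cmp)
[7] flags=0010 LE?F → skip
[8] flags=0010 VC?T → r4=0x5c

VAL = 0x5c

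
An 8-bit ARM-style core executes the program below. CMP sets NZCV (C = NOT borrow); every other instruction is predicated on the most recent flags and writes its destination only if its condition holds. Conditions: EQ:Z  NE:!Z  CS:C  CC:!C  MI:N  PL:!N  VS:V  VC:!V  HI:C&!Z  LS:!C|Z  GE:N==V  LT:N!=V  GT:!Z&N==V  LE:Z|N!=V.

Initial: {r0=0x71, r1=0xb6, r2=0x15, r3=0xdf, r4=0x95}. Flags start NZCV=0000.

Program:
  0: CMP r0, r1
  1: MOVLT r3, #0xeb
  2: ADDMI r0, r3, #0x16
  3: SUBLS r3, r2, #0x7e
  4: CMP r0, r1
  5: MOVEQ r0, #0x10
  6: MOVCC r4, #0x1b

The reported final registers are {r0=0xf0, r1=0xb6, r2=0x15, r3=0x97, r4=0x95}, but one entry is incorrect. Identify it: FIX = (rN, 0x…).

[0] flags=1001 → (cmp)
[1] flags=1001 LT?F → skip
[2] flags=1001 MI?T → r0=0xf5
[3] flags=1001 LS?T → r3=0x97
[4] flags=0010 → (cmp)
[5] flags=0010 EQ?F → skip
[6] flags=0010 CC?F → skip

FIX = (r0, 0xf5)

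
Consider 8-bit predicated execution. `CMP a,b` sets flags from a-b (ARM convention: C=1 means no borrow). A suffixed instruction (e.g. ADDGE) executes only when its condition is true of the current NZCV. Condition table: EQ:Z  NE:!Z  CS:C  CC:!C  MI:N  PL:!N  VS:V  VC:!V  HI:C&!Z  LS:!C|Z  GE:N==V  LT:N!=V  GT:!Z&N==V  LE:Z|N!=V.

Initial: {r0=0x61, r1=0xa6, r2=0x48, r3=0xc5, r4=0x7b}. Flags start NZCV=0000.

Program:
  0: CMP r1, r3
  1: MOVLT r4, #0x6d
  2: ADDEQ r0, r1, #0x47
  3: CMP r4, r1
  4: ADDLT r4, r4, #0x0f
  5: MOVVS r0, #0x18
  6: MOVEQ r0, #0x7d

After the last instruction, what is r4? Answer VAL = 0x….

VAL = 0x6d

[0] flags=1000 → (cmp)
[1] flags=1000 LT?T → r4=0x6d
[2] flags=1000 EQ?F → skip
[3] flags=1001 → (cmp)
[4] flags=1001 LT?F → skip
[5] flags=1001 VS?T → r0=0x18
[6] flags=1001 EQ?F → skip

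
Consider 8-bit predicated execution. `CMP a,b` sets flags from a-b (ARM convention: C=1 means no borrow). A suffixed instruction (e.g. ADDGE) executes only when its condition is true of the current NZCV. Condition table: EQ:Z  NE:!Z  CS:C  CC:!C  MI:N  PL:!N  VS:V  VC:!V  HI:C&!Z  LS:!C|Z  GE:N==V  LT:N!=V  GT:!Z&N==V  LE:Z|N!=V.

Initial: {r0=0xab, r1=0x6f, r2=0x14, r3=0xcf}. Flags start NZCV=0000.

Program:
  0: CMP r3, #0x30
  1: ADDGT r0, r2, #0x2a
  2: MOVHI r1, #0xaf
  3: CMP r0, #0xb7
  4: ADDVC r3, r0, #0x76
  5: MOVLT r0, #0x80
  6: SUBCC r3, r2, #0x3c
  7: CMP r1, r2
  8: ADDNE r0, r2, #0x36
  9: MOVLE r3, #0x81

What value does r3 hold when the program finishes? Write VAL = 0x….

[0] flags=1010 → (cmp)
[1] flags=1010 GT?F → skip
[2] flags=1010 HI?T → r1=0xaf
[3] flags=1000 → (cmp)
[4] flags=1000 VC?T → r3=0x21
[5] flags=1000 LT?T → r0=0x80
[6] flags=1000 CC?T → r3=0xd8
[7] flags=1010 → (cmp)
[8] flags=1010 NE?T → r0=0x4a
[9] flags=1010 LE?T → r3=0x81

VAL = 0x81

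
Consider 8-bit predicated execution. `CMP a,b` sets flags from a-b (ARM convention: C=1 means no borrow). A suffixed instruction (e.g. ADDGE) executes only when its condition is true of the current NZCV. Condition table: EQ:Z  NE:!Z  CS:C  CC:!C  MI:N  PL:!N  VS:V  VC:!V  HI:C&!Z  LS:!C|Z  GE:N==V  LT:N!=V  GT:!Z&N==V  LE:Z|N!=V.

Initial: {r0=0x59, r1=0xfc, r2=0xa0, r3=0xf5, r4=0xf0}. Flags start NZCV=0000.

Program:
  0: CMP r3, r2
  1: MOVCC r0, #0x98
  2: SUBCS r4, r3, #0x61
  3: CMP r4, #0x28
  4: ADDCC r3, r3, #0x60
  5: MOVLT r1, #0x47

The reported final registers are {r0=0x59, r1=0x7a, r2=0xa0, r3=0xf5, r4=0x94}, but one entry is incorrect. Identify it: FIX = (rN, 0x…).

FIX = (r1, 0x47)

[0] flags=0010 → (cmp)
[1] flags=0010 CC?F → skip
[2] flags=0010 CS?T → r4=0x94
[3] flags=0011 → (cmp)
[4] flags=0011 CC?F → skip
[5] flags=0011 LT?T → r1=0x47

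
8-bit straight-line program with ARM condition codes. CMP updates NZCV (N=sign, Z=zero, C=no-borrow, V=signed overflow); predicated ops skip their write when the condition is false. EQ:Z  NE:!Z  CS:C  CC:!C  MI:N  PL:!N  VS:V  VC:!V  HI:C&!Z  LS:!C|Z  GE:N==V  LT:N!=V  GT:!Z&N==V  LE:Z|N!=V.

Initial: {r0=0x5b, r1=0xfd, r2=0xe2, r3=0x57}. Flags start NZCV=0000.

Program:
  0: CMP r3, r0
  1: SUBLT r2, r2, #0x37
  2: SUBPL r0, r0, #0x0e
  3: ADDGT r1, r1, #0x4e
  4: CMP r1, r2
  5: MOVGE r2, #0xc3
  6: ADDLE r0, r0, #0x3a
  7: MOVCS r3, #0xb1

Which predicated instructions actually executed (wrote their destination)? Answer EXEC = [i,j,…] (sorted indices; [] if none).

0: ✓ CMP  NZCV=1000
1: ✓ SUBLT  r2←0xab
2: · SUBPL
3: · ADDGT
4: ✓ CMP  NZCV=0010
5: ✓ MOVGE  r2←0xc3
6: · ADDLE
7: ✓ MOVCS  r3←0xb1

EXEC = [1,5,7]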